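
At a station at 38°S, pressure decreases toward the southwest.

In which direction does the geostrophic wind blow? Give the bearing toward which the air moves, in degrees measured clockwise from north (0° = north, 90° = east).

The pressure-gradient force points toward the southwest (bearing 225°).
Geostrophic balance: in the Southern Hemisphere the Coriolis force deflects motion to the left, so the geostrophic wind blows 90° to the left of the pressure-gradient force (low pressure on the right).
Rotating 225° by 90° counterclockwise gives 135° — the wind blows toward the southeast.

135°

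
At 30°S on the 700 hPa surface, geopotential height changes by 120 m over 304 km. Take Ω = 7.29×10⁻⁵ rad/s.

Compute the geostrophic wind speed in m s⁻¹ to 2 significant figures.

53 m s⁻¹

Coriolis parameter at 30°S:
f = 2Ω sin φ = 2 × 7.29×10⁻⁵ × sin 30° = 7.29×10⁻⁵ s⁻¹
Height gradient: |∂Z/∂n| = 120 m / 304000 m = 3.95×10⁻⁴
On a pressure surface, geostrophic balance gives V_g = (g/f)|∂Z/∂n|:
V_g = 9.81 × 3.95×10⁻⁴ / 7.29×10⁻⁵ = 53.1 m/s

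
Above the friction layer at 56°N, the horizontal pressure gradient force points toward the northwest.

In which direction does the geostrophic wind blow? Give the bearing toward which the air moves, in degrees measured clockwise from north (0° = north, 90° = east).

045°

The pressure-gradient force points toward the northwest (bearing 315°).
Geostrophic balance: in the Northern Hemisphere the Coriolis force deflects motion to the right, so the geostrophic wind blows 90° to the right of the pressure-gradient force (low pressure on the left).
Rotating 315° by 90° clockwise gives 045° — the wind blows toward the northeast.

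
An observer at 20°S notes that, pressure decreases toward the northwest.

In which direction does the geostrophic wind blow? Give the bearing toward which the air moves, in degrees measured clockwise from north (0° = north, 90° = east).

225°

The pressure-gradient force points toward the northwest (bearing 315°).
Geostrophic balance: in the Southern Hemisphere the Coriolis force deflects motion to the left, so the geostrophic wind blows 90° to the left of the pressure-gradient force (low pressure on the right).
Rotating 315° by 90° counterclockwise gives 225° — the wind blows toward the southwest.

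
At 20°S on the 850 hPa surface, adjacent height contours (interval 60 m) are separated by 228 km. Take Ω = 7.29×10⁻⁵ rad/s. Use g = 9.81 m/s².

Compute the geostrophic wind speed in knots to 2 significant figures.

Coriolis parameter at 20°S:
f = 2Ω sin φ = 2 × 7.29×10⁻⁵ × sin 20° = 4.99×10⁻⁵ s⁻¹
Height gradient: |∂Z/∂n| = 60 m / 228000 m = 2.63×10⁻⁴
On a pressure surface, geostrophic balance gives V_g = (g/f)|∂Z/∂n|:
V_g = 9.81 × 2.63×10⁻⁴ / 4.99×10⁻⁵ = 51.8 m/s
Converting: 51.8 m/s × 1.944 = 100 knots

100 knots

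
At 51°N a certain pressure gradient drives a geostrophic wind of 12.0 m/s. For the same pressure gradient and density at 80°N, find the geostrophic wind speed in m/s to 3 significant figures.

9.47 m/s

With the same pressure gradient and density, V_g ∝ 1/f ∝ 1/sin φ.
V₂ = V₁ · sin φ₁ / sin φ₂ = 12.0 × sin 51° / sin 80°
V₂ = 12.0 × 0.7771/0.9848 = 9.47 m/s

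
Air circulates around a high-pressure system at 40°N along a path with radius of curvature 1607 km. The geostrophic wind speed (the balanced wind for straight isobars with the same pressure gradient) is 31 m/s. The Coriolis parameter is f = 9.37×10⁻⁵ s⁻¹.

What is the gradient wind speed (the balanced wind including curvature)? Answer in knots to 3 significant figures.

Around a high, pressure-gradient force acts outward with centrifugal, so Coriolis balances both:
fV = (1/ρ)|∂P/∂n| + V²/R  →  V² − fR·V + fR·V_g = 0
With fR = 9.37×10⁻⁵ × 1607×10³ m = 151 m/s:
V = [fR − √((fR)² − 4 fR V_g)]/2 = [151 − √(151² − 4×151×31)]/2 = 43.7 m/s
Supergeostrophic (V > V_g = 31 m/s), as expected around a high.
Converting: 43.7 m/s × 1.944 = 84.9 knots

84.9 knots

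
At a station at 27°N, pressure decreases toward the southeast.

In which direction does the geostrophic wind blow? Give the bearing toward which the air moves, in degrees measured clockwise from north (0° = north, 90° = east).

The pressure-gradient force points toward the southeast (bearing 135°).
Geostrophic balance: in the Northern Hemisphere the Coriolis force deflects motion to the right, so the geostrophic wind blows 90° to the right of the pressure-gradient force (low pressure on the left).
Rotating 135° by 90° clockwise gives 225° — the wind blows toward the southwest.

225°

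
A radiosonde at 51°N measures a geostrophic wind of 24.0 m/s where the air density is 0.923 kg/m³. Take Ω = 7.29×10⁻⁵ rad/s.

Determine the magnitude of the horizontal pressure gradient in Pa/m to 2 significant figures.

Coriolis parameter at 51°N:
f = 2Ω sin φ = 2 × 7.29×10⁻⁵ × sin 51° = 1.13×10⁻⁴ s⁻¹
Geostrophic balance rearranged: |∂P/∂n| = f ρ V_g
|∂P/∂n| = 1.13×10⁻⁴ × 0.923 × 24.0 = 2.51×10⁻³ Pa/m

2.5×10⁻³ Pa/m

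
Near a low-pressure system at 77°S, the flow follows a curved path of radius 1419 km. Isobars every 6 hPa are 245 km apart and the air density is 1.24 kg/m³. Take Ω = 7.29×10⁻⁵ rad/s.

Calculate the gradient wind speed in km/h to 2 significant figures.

Coriolis parameter at 77°S:
f = 2Ω sin φ = 2 × 7.29×10⁻⁵ × sin 77° = 1.42×10⁻⁴ s⁻¹
Pressure gradient: |∂P/∂n| = 600 Pa / 245000 m = 2.45×10⁻³ Pa/m
Geostrophic speed: V_g = |∂P/∂n|/(fρ) = 2.45×10⁻³/(1.42×10⁻⁴ × 1.24) = 13.9 m/s
Around a low, centrifugal force acts outward with Coriolis, so pressure-gradient force balances both:
(1/ρ)|∂P/∂n| = fV + V²/R  →  V² + fR·V − fR·V_g = 0
With fR = 1.42×10⁻⁴ × 1419×10³ m = 202 m/s:
V = [−fR + √((fR)² + 4 fR V_g)]/2 = [−202 + √(202² + 4×202×13.9)]/2 = 13.1 m/s
Subgeostrophic (V < V_g = 13.9 m/s), as expected around a low.
Converting: 13.1 m/s × 3.6 = 47 km/h

47 km/h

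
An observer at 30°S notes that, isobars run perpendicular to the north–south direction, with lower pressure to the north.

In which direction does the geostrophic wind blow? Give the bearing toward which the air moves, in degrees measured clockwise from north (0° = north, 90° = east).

The pressure-gradient force points toward the north (bearing 000°).
Geostrophic balance: in the Southern Hemisphere the Coriolis force deflects motion to the left, so the geostrophic wind blows 90° to the left of the pressure-gradient force (low pressure on the right).
Rotating 000° by 90° counterclockwise gives 270° — the wind blows toward the west.

270°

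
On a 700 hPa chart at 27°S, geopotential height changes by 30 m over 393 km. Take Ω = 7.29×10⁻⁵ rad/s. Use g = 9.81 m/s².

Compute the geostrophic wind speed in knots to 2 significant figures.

22 knots

Coriolis parameter at 27°S:
f = 2Ω sin φ = 2 × 7.29×10⁻⁵ × sin 27° = 6.62×10⁻⁵ s⁻¹
Height gradient: |∂Z/∂n| = 30 m / 393000 m = 7.63×10⁻⁵
On a pressure surface, geostrophic balance gives V_g = (g/f)|∂Z/∂n|:
V_g = 9.81 × 7.63×10⁻⁵ / 6.62×10⁻⁵ = 11.3 m/s
Converting: 11.3 m/s × 1.944 = 22 knots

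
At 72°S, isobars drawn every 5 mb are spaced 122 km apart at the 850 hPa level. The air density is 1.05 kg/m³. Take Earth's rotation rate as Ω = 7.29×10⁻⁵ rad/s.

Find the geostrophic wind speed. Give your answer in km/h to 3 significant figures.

101 km/h

Coriolis parameter at 72°S:
f = 2Ω sin φ = 2 × 7.29×10⁻⁵ × sin 72° = 1.39×10⁻⁴ s⁻¹
Pressure gradient: |∂P/∂n| = 500 Pa / 122000 m = 4.10×10⁻³ Pa/m
Geostrophic balance (pressure-gradient force = Coriolis force):
V_g = (1/(fρ)) |∂P/∂n| = 4.10×10⁻³ / (1.39×10⁻⁴ × 1.05) = 28.1 m/s
Converting: 28.1 m/s × 3.6 = 101 km/h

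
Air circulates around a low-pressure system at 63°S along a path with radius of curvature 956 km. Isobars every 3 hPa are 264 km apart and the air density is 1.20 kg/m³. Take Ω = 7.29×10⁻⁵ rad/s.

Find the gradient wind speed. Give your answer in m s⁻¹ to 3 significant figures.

Coriolis parameter at 63°S:
f = 2Ω sin φ = 2 × 7.29×10⁻⁵ × sin 63° = 1.30×10⁻⁴ s⁻¹
Pressure gradient: |∂P/∂n| = 300 Pa / 264000 m = 1.14×10⁻³ Pa/m
Geostrophic speed: V_g = |∂P/∂n|/(fρ) = 1.14×10⁻³/(1.30×10⁻⁴ × 1.20) = 7.29 m/s
Around a low, centrifugal force acts outward with Coriolis, so pressure-gradient force balances both:
(1/ρ)|∂P/∂n| = fV + V²/R  →  V² + fR·V − fR·V_g = 0
With fR = 1.30×10⁻⁴ × 956×10³ m = 124 m/s:
V = [−fR + √((fR)² + 4 fR V_g)]/2 = [−124 + √(124² + 4×124×7.29)]/2 = 6.91 m/s
Subgeostrophic (V < V_g = 7.29 m/s), as expected around a low.

6.91 m s⁻¹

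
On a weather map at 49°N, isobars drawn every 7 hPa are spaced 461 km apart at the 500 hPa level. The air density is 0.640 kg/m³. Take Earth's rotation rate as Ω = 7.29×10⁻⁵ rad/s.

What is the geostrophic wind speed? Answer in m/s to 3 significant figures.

Coriolis parameter at 49°N:
f = 2Ω sin φ = 2 × 7.29×10⁻⁵ × sin 49° = 1.10×10⁻⁴ s⁻¹
Pressure gradient: |∂P/∂n| = 700 Pa / 461000 m = 1.52×10⁻³ Pa/m
Geostrophic balance (pressure-gradient force = Coriolis force):
V_g = (1/(fρ)) |∂P/∂n| = 1.52×10⁻³ / (1.10×10⁻⁴ × 0.640) = 21.6 m/s

21.6 m/s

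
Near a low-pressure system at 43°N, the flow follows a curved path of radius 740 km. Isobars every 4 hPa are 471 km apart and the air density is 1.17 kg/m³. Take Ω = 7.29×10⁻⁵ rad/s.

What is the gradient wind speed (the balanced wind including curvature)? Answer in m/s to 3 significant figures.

6.69 m/s

Coriolis parameter at 43°N:
f = 2Ω sin φ = 2 × 7.29×10⁻⁵ × sin 43° = 9.94×10⁻⁵ s⁻¹
Pressure gradient: |∂P/∂n| = 400 Pa / 471000 m = 8.49×10⁻⁴ Pa/m
Geostrophic speed: V_g = |∂P/∂n|/(fρ) = 8.49×10⁻⁴/(9.94×10⁻⁵ × 1.17) = 7.30 m/s
Around a low, centrifugal force acts outward with Coriolis, so pressure-gradient force balances both:
(1/ρ)|∂P/∂n| = fV + V²/R  →  V² + fR·V − fR·V_g = 0
With fR = 9.94×10⁻⁵ × 740×10³ m = 73.6 m/s:
V = [−fR + √((fR)² + 4 fR V_g)]/2 = [−73.6 + √(73.6² + 4×73.6×7.3)]/2 = 6.69 m/s
Subgeostrophic (V < V_g = 7.3 m/s), as expected around a low.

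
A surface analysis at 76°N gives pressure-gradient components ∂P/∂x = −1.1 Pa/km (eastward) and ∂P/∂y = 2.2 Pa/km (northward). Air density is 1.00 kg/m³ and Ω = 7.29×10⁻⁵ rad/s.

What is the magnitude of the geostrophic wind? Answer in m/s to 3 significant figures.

17.4 m/s

Coriolis parameter at 76°N:
f = 2Ω sin φ = 2 × 7.29×10⁻⁵ × sin 76° = 1.41×10⁻⁴ s⁻¹
Component geostrophic relations (x east, y north):
u_g = −(1/(fρ)) ∂P/∂y,  v_g = (1/(fρ)) ∂P/∂x
u_g = −(2.2×10⁻³)/(1.41×10⁻⁴ × 1.00) = −15.6 m/s;  v_g = (−1.1×10⁻³)/(1.41×10⁻⁴ × 1.00) = −7.78 m/s
|V_g| = √(u_g² + v_g²) = 17.4 m/s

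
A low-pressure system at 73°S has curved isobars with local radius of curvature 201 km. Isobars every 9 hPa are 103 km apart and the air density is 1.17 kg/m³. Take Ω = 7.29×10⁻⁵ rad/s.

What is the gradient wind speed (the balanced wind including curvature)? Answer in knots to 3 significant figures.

Coriolis parameter at 73°S:
f = 2Ω sin φ = 2 × 7.29×10⁻⁵ × sin 73° = 1.39×10⁻⁴ s⁻¹
Pressure gradient: |∂P/∂n| = 900 Pa / 103000 m = 8.74×10⁻³ Pa/m
Geostrophic speed: V_g = |∂P/∂n|/(fρ) = 8.74×10⁻³/(1.39×10⁻⁴ × 1.17) = 53.6 m/s
Around a low, centrifugal force acts outward with Coriolis, so pressure-gradient force balances both:
(1/ρ)|∂P/∂n| = fV + V²/R  →  V² + fR·V − fR·V_g = 0
With fR = 1.39×10⁻⁴ × 201×10³ m = 28.0 m/s:
V = [−fR + √((fR)² + 4 fR V_g)]/2 = [−28.0 + √(28.0² + 4×28.0×53.6)]/2 = 27.2 m/s
Subgeostrophic (V < V_g = 53.6 m/s), as expected around a low.
Converting: 27.2 m/s × 1.944 = 52.8 knots

52.8 knots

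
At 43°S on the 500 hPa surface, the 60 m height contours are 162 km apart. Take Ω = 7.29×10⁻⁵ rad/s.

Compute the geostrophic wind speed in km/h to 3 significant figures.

Coriolis parameter at 43°S:
f = 2Ω sin φ = 2 × 7.29×10⁻⁵ × sin 43° = 9.94×10⁻⁵ s⁻¹
Height gradient: |∂Z/∂n| = 60 m / 162000 m = 3.70×10⁻⁴
On a pressure surface, geostrophic balance gives V_g = (g/f)|∂Z/∂n|:
V_g = 9.81 × 3.70×10⁻⁴ / 9.94×10⁻⁵ = 36.5 m/s
Converting: 36.5 m/s × 3.6 = 132 km/h

132 km/h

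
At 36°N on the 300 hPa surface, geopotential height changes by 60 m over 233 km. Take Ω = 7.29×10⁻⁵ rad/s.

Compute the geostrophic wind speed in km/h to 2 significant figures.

110 km/h

Coriolis parameter at 36°N:
f = 2Ω sin φ = 2 × 7.29×10⁻⁵ × sin 36° = 8.57×10⁻⁵ s⁻¹
Height gradient: |∂Z/∂n| = 60 m / 233000 m = 2.58×10⁻⁴
On a pressure surface, geostrophic balance gives V_g = (g/f)|∂Z/∂n|:
V_g = 9.81 × 2.58×10⁻⁴ / 8.57×10⁻⁵ = 29.5 m/s
Converting: 29.5 m/s × 3.6 = 110 km/h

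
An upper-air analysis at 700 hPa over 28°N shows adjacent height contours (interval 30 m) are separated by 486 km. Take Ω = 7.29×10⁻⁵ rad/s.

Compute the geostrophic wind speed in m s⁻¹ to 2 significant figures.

8.8 m s⁻¹

Coriolis parameter at 28°N:
f = 2Ω sin φ = 2 × 7.29×10⁻⁵ × sin 28° = 6.84×10⁻⁵ s⁻¹
Height gradient: |∂Z/∂n| = 30 m / 486000 m = 6.17×10⁻⁵
On a pressure surface, geostrophic balance gives V_g = (g/f)|∂Z/∂n|:
V_g = 9.81 × 6.17×10⁻⁵ / 6.84×10⁻⁵ = 8.85 m/s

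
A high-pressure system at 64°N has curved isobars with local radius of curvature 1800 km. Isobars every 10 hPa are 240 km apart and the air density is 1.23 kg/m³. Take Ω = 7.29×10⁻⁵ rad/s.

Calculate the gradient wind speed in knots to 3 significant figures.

Coriolis parameter at 64°N:
f = 2Ω sin φ = 2 × 7.29×10⁻⁵ × sin 64° = 1.31×10⁻⁴ s⁻¹
Pressure gradient: |∂P/∂n| = 1000 Pa / 240000 m = 4.17×10⁻³ Pa/m
Geostrophic speed: V_g = |∂P/∂n|/(fρ) = 4.17×10⁻³/(1.31×10⁻⁴ × 1.23) = 25.9 m/s
Around a high, pressure-gradient force acts outward with centrifugal, so Coriolis balances both:
fV = (1/ρ)|∂P/∂n| + V²/R  →  V² − fR·V + fR·V_g = 0
With fR = 1.31×10⁻⁴ × 1800×10³ m = 236 m/s:
V = [fR − √((fR)² − 4 fR V_g)]/2 = [236 − √(236² − 4×236×25.9)]/2 = 29.6 m/s
Supergeostrophic (V > V_g = 25.9 m/s), as expected around a high.
Converting: 29.6 m/s × 1.944 = 57.4 knots

57.4 knots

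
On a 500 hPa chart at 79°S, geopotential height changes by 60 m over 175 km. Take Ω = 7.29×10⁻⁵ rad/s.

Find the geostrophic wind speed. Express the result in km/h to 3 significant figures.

Coriolis parameter at 79°S:
f = 2Ω sin φ = 2 × 7.29×10⁻⁵ × sin 79° = 1.43×10⁻⁴ s⁻¹
Height gradient: |∂Z/∂n| = 60 m / 175000 m = 3.43×10⁻⁴
On a pressure surface, geostrophic balance gives V_g = (g/f)|∂Z/∂n|:
V_g = 9.81 × 3.43×10⁻⁴ / 1.43×10⁻⁴ = 23.5 m/s
Converting: 23.5 m/s × 3.6 = 84.6 km/h

84.6 km/h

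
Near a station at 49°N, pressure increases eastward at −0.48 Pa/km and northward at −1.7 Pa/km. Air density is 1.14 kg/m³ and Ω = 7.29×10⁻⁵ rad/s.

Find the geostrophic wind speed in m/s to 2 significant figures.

Coriolis parameter at 49°N:
f = 2Ω sin φ = 2 × 7.29×10⁻⁵ × sin 49° = 1.10×10⁻⁴ s⁻¹
Component geostrophic relations (x east, y north):
u_g = −(1/(fρ)) ∂P/∂y,  v_g = (1/(fρ)) ∂P/∂x
u_g = −(−1.7×10⁻³)/(1.10×10⁻⁴ × 1.14) = 13.6 m/s;  v_g = (−0.48×10⁻³)/(1.10×10⁻⁴ × 1.14) = −3.83 m/s
|V_g| = √(u_g² + v_g²) = 14.1 m/s

14 m/s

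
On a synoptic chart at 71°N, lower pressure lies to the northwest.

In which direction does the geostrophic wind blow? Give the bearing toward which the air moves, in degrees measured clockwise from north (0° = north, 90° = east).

045°

The pressure-gradient force points toward the northwest (bearing 315°).
Geostrophic balance: in the Northern Hemisphere the Coriolis force deflects motion to the right, so the geostrophic wind blows 90° to the right of the pressure-gradient force (low pressure on the left).
Rotating 315° by 90° clockwise gives 045° — the wind blows toward the northeast.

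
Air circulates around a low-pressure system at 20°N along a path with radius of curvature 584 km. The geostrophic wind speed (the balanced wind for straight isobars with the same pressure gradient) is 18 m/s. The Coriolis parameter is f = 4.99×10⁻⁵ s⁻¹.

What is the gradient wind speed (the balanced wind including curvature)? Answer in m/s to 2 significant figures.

Around a low, centrifugal force acts outward with Coriolis, so pressure-gradient force balances both:
(1/ρ)|∂P/∂n| = fV + V²/R  →  V² + fR·V − fR·V_g = 0
With fR = 4.99×10⁻⁵ × 584×10³ m = 29.1 m/s:
V = [−fR + √((fR)² + 4 fR V_g)]/2 = [−29.1 + √(29.1² + 4×29.1×18)]/2 = 12.6 m/s
Subgeostrophic (V < V_g = 18 m/s), as expected around a low.

13 m/s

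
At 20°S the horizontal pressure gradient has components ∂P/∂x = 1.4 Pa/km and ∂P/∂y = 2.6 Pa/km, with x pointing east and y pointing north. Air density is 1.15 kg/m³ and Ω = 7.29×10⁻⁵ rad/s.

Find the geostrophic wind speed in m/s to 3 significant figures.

51.5 m/s

Coriolis parameter at 20°S:
f = 2Ω sin φ = 2 × 7.29×10⁻⁵ × sin 20° = 4.99×10⁻⁵ s⁻¹
In the Southern Hemisphere f is negative: f = −4.99×10⁻⁵ s⁻¹.
Component geostrophic relations (x east, y north):
u_g = −(1/(fρ)) ∂P/∂y,  v_g = (1/(fρ)) ∂P/∂x
u_g = −(2.6×10⁻³)/(−4.99×10⁻⁵ × 1.15) = 45.3 m/s;  v_g = (1.4×10⁻³)/(−4.99×10⁻⁵ × 1.15) = −24.4 m/s
|V_g| = √(u_g² + v_g²) = 51.5 m/s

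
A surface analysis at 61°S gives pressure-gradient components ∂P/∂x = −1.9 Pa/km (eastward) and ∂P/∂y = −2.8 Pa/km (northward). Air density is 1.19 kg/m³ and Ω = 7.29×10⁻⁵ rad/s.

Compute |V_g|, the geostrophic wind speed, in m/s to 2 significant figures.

Coriolis parameter at 61°S:
f = 2Ω sin φ = 2 × 7.29×10⁻⁵ × sin 61° = 1.28×10⁻⁴ s⁻¹
In the Southern Hemisphere f is negative: f = −1.28×10⁻⁴ s⁻¹.
Component geostrophic relations (x east, y north):
u_g = −(1/(fρ)) ∂P/∂y,  v_g = (1/(fρ)) ∂P/∂x
u_g = −(−2.8×10⁻³)/(−1.28×10⁻⁴ × 1.19) = −18.5 m/s;  v_g = (−1.9×10⁻³)/(−1.28×10⁻⁴ × 1.19) = 12.5 m/s
|V_g| = √(u_g² + v_g²) = 22.3 m/s

22 m/s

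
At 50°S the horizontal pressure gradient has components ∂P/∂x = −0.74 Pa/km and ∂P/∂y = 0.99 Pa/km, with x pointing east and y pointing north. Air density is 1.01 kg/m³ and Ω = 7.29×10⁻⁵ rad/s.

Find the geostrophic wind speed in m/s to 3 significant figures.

11.0 m/s

Coriolis parameter at 50°S:
f = 2Ω sin φ = 2 × 7.29×10⁻⁵ × sin 50° = 1.12×10⁻⁴ s⁻¹
In the Southern Hemisphere f is negative: f = −1.12×10⁻⁴ s⁻¹.
Component geostrophic relations (x east, y north):
u_g = −(1/(fρ)) ∂P/∂y,  v_g = (1/(fρ)) ∂P/∂x
u_g = −(0.99×10⁻³)/(−1.12×10⁻⁴ × 1.01) = 8.78 m/s;  v_g = (−0.74×10⁻³)/(−1.12×10⁻⁴ × 1.01) = 6.56 m/s
|V_g| = √(u_g² + v_g²) = 11.0 m/s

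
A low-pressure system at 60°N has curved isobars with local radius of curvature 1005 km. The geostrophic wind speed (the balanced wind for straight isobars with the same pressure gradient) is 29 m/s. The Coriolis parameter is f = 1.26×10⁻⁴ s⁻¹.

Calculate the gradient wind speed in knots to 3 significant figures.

Around a low, centrifugal force acts outward with Coriolis, so pressure-gradient force balances both:
(1/ρ)|∂P/∂n| = fV + V²/R  →  V² + fR·V − fR·V_g = 0
With fR = 1.26×10⁻⁴ × 1005×10³ m = 127 m/s:
V = [−fR + √((fR)² + 4 fR V_g)]/2 = [−127 + √(127² + 4×127×29)]/2 = 24.3 m/s
Subgeostrophic (V < V_g = 29 m/s), as expected around a low.
Converting: 24.3 m/s × 1.944 = 47.3 knots

47.3 knots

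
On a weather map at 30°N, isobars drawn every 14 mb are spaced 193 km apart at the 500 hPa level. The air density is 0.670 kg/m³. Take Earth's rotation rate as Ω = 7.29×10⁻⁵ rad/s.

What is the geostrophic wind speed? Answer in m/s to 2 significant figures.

Coriolis parameter at 30°N:
f = 2Ω sin φ = 2 × 7.29×10⁻⁵ × sin 30° = 7.29×10⁻⁵ s⁻¹
Pressure gradient: |∂P/∂n| = 1400 Pa / 193000 m = 7.25×10⁻³ Pa/m
Geostrophic balance (pressure-gradient force = Coriolis force):
V_g = (1/(fρ)) |∂P/∂n| = 7.25×10⁻³ / (7.29×10⁻⁵ × 0.670) = 149 m/s

150 m/s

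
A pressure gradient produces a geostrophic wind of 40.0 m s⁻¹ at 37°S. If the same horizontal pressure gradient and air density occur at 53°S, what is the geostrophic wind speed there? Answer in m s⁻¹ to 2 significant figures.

30 m s⁻¹

With the same pressure gradient and density, V_g ∝ 1/f ∝ 1/sin φ.
V₂ = V₁ · sin φ₁ / sin φ₂ = 40.0 × sin 37° / sin 53°
V₂ = 40.0 × 0.6018/0.7986 = 30 m s⁻¹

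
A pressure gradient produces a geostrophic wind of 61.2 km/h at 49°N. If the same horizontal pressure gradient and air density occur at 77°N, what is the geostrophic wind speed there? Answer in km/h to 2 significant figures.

With the same pressure gradient and density, V_g ∝ 1/f ∝ 1/sin φ.
V₂ = V₁ · sin φ₁ / sin φ₂ = 61.2 × sin 49° / sin 77°
V₂ = 61.2 × 0.7547/0.9744 = 47 km/h

47 km/h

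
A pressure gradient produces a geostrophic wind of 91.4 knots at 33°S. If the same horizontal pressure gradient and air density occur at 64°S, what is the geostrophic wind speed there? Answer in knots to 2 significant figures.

55 knots

With the same pressure gradient and density, V_g ∝ 1/f ∝ 1/sin φ.
V₂ = V₁ · sin φ₁ / sin φ₂ = 91.4 × sin 33° / sin 64°
V₂ = 91.4 × 0.5446/0.8988 = 55 knots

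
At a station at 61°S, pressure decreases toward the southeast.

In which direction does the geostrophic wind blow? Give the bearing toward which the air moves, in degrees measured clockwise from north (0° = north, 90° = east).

045°

The pressure-gradient force points toward the southeast (bearing 135°).
Geostrophic balance: in the Southern Hemisphere the Coriolis force deflects motion to the left, so the geostrophic wind blows 90° to the left of the pressure-gradient force (low pressure on the right).
Rotating 135° by 90° counterclockwise gives 045° — the wind blows toward the northeast.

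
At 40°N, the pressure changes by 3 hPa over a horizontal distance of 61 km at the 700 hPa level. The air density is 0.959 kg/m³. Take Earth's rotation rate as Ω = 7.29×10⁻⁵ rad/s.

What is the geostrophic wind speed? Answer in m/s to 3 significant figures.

Coriolis parameter at 40°N:
f = 2Ω sin φ = 2 × 7.29×10⁻⁵ × sin 40° = 9.37×10⁻⁵ s⁻¹
Pressure gradient: |∂P/∂n| = 300 Pa / 61000 m = 4.92×10⁻³ Pa/m
Geostrophic balance (pressure-gradient force = Coriolis force):
V_g = (1/(fρ)) |∂P/∂n| = 4.92×10⁻³ / (9.37×10⁻⁵ × 0.959) = 54.7 m/s

54.7 m/s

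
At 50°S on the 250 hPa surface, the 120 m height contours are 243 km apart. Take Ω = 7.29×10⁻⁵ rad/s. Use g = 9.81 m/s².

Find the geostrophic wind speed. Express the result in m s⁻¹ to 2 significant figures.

Coriolis parameter at 50°S:
f = 2Ω sin φ = 2 × 7.29×10⁻⁵ × sin 50° = 1.12×10⁻⁴ s⁻¹
Height gradient: |∂Z/∂n| = 120 m / 243000 m = 4.94×10⁻⁴
On a pressure surface, geostrophic balance gives V_g = (g/f)|∂Z/∂n|:
V_g = 9.81 × 4.94×10⁻⁴ / 1.12×10⁻⁴ = 43.4 m/s

43 m s⁻¹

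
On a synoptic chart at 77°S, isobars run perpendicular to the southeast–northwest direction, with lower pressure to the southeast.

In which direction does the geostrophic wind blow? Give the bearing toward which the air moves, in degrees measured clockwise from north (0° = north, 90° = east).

045°

The pressure-gradient force points toward the southeast (bearing 135°).
Geostrophic balance: in the Southern Hemisphere the Coriolis force deflects motion to the left, so the geostrophic wind blows 90° to the left of the pressure-gradient force (low pressure on the right).
Rotating 135° by 90° counterclockwise gives 045° — the wind blows toward the northeast.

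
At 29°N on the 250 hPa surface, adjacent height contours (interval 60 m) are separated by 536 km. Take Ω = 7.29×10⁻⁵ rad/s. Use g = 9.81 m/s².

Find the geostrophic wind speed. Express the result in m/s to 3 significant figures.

Coriolis parameter at 29°N:
f = 2Ω sin φ = 2 × 7.29×10⁻⁵ × sin 29° = 7.07×10⁻⁵ s⁻¹
Height gradient: |∂Z/∂n| = 60 m / 536000 m = 1.12×10⁻⁴
On a pressure surface, geostrophic balance gives V_g = (g/f)|∂Z/∂n|:
V_g = 9.81 × 1.12×10⁻⁴ / 7.07×10⁻⁵ = 15.5 m/s

15.5 m/s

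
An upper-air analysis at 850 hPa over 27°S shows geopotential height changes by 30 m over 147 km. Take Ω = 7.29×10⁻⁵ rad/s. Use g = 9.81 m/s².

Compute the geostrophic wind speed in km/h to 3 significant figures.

109 km/h

Coriolis parameter at 27°S:
f = 2Ω sin φ = 2 × 7.29×10⁻⁵ × sin 27° = 6.62×10⁻⁵ s⁻¹
Height gradient: |∂Z/∂n| = 30 m / 147000 m = 2.04×10⁻⁴
On a pressure surface, geostrophic balance gives V_g = (g/f)|∂Z/∂n|:
V_g = 9.81 × 2.04×10⁻⁴ / 6.62×10⁻⁵ = 30.2 m/s
Converting: 30.2 m/s × 3.6 = 109 km/h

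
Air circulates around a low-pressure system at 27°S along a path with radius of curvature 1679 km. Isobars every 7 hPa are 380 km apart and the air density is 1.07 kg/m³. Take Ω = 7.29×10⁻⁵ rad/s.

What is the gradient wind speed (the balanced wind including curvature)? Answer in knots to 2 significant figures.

42 knots

Coriolis parameter at 27°S:
f = 2Ω sin φ = 2 × 7.29×10⁻⁵ × sin 27° = 6.62×10⁻⁵ s⁻¹
Pressure gradient: |∂P/∂n| = 700 Pa / 380000 m = 1.84×10⁻³ Pa/m
Geostrophic speed: V_g = |∂P/∂n|/(fρ) = 1.84×10⁻³/(6.62×10⁻⁵ × 1.07) = 26.0 m/s
Around a low, centrifugal force acts outward with Coriolis, so pressure-gradient force balances both:
(1/ρ)|∂P/∂n| = fV + V²/R  →  V² + fR·V − fR·V_g = 0
With fR = 6.62×10⁻⁵ × 1679×10³ m = 111 m/s:
V = [−fR + √((fR)² + 4 fR V_g)]/2 = [−111 + √(111² + 4×111×26)]/2 = 21.8 m/s
Subgeostrophic (V < V_g = 26 m/s), as expected around a low.
Converting: 21.8 m/s × 1.944 = 42 knots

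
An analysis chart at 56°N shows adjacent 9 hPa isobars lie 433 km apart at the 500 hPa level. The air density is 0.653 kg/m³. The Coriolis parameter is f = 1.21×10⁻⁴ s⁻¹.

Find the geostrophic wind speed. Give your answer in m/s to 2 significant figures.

Pressure gradient: |∂P/∂n| = 900 Pa / 433000 m = 2.08×10⁻³ Pa/m
Geostrophic balance (pressure-gradient force = Coriolis force):
V_g = (1/(fρ)) |∂P/∂n| = 2.08×10⁻³ / (1.21×10⁻⁴ × 0.653) = 26.3 m/s

26 m/s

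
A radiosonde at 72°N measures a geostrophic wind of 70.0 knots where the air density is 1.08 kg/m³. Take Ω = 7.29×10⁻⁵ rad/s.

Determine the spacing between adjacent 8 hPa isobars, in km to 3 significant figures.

148 km

Coriolis parameter at 72°N:
f = 2Ω sin φ = 2 × 7.29×10⁻⁵ × sin 72° = 1.39×10⁻⁴ s⁻¹
Wind speed in SI: 70.0 knots = 36.0 m/s
Geostrophic balance rearranged: |∂P/∂n| = f ρ V_g
|∂P/∂n| = 1.39×10⁻⁴ × 1.08 × 36.0 = 5.39×10⁻³ Pa/m
Isobar spacing: Δn = ΔP/|∂P/∂n| = 800 Pa / 5.39×10⁻³ Pa/m = 148343 m ≈ 148 km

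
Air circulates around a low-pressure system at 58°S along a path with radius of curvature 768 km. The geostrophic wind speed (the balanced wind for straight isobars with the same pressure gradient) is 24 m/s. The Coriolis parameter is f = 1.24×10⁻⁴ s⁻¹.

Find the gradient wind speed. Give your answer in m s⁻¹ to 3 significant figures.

Around a low, centrifugal force acts outward with Coriolis, so pressure-gradient force balances both:
(1/ρ)|∂P/∂n| = fV + V²/R  →  V² + fR·V − fR·V_g = 0
With fR = 1.24×10⁻⁴ × 768×10³ m = 95.2 m/s:
V = [−fR + √((fR)² + 4 fR V_g)]/2 = [−95.2 + √(95.2² + 4×95.2×24)]/2 = 19.9 m/s
Subgeostrophic (V < V_g = 24 m/s), as expected around a low.

19.9 m s⁻¹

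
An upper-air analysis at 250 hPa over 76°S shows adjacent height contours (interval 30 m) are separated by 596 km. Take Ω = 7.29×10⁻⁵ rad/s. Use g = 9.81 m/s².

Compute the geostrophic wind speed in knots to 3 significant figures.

6.78 knots

Coriolis parameter at 76°S:
f = 2Ω sin φ = 2 × 7.29×10⁻⁵ × sin 76° = 1.41×10⁻⁴ s⁻¹
Height gradient: |∂Z/∂n| = 30 m / 596000 m = 5.03×10⁻⁵
On a pressure surface, geostrophic balance gives V_g = (g/f)|∂Z/∂n|:
V_g = 9.81 × 5.03×10⁻⁵ / 1.41×10⁻⁴ = 3.49 m/s
Converting: 3.49 m/s × 1.944 = 6.78 knots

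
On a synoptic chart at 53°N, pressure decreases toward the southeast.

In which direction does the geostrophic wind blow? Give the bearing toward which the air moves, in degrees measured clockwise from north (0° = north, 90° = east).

The pressure-gradient force points toward the southeast (bearing 135°).
Geostrophic balance: in the Northern Hemisphere the Coriolis force deflects motion to the right, so the geostrophic wind blows 90° to the right of the pressure-gradient force (low pressure on the left).
Rotating 135° by 90° clockwise gives 225° — the wind blows toward the southwest.

225°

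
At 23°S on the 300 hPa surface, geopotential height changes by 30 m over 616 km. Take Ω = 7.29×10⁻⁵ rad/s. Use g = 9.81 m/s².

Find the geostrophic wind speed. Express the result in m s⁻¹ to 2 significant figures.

Coriolis parameter at 23°S:
f = 2Ω sin φ = 2 × 7.29×10⁻⁵ × sin 23° = 5.70×10⁻⁵ s⁻¹
Height gradient: |∂Z/∂n| = 30 m / 616000 m = 4.87×10⁻⁵
On a pressure surface, geostrophic balance gives V_g = (g/f)|∂Z/∂n|:
V_g = 9.81 × 4.87×10⁻⁵ / 5.70×10⁻⁵ = 8.39 m/s

8.4 m s⁻¹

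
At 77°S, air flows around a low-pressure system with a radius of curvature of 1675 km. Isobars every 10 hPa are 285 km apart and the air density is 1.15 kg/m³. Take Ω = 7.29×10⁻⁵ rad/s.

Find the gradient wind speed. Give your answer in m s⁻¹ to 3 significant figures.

19.8 m s⁻¹

Coriolis parameter at 77°S:
f = 2Ω sin φ = 2 × 7.29×10⁻⁵ × sin 77° = 1.42×10⁻⁴ s⁻¹
Pressure gradient: |∂P/∂n| = 1000 Pa / 285000 m = 3.51×10⁻³ Pa/m
Geostrophic speed: V_g = |∂P/∂n|/(fρ) = 3.51×10⁻³/(1.42×10⁻⁴ × 1.15) = 21.5 m/s
Around a low, centrifugal force acts outward with Coriolis, so pressure-gradient force balances both:
(1/ρ)|∂P/∂n| = fV + V²/R  →  V² + fR·V − fR·V_g = 0
With fR = 1.42×10⁻⁴ × 1675×10³ m = 238 m/s:
V = [−fR + √((fR)² + 4 fR V_g)]/2 = [−238 + √(238² + 4×238×21.5)]/2 = 19.8 m/s
Subgeostrophic (V < V_g = 21.5 m/s), as expected around a low.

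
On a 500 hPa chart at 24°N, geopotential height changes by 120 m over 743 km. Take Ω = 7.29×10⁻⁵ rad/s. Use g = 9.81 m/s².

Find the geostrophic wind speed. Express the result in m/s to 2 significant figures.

Coriolis parameter at 24°N:
f = 2Ω sin φ = 2 × 7.29×10⁻⁵ × sin 24° = 5.93×10⁻⁵ s⁻¹
Height gradient: |∂Z/∂n| = 120 m / 743000 m = 1.62×10⁻⁴
On a pressure surface, geostrophic balance gives V_g = (g/f)|∂Z/∂n|:
V_g = 9.81 × 1.62×10⁻⁴ / 5.93×10⁻⁵ = 26.7 m/s

27 m/s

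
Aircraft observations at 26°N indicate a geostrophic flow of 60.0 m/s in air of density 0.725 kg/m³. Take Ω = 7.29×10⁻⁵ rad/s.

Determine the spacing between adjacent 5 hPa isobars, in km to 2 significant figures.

180 km

Coriolis parameter at 26°N:
f = 2Ω sin φ = 2 × 7.29×10⁻⁵ × sin 26° = 6.39×10⁻⁵ s⁻¹
Geostrophic balance rearranged: |∂P/∂n| = f ρ V_g
|∂P/∂n| = 6.39×10⁻⁵ × 0.725 × 60.0 = 2.78×10⁻³ Pa/m
Isobar spacing: Δn = ΔP/|∂P/∂n| = 500 Pa / 2.78×10⁻³ Pa/m = 179838 m ≈ 180 km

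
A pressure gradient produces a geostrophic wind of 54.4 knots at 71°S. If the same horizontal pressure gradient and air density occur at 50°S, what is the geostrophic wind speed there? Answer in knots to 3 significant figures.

67.1 knots

With the same pressure gradient and density, V_g ∝ 1/f ∝ 1/sin φ.
V₂ = V₁ · sin φ₁ / sin φ₂ = 54.4 × sin 71° / sin 50°
V₂ = 54.4 × 0.9455/0.7660 = 67.1 knots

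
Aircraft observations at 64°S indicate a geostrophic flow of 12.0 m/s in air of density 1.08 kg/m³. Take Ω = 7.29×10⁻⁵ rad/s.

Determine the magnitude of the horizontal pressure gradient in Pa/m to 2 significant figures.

1.7×10⁻³ Pa/m

Coriolis parameter at 64°S:
f = 2Ω sin φ = 2 × 7.29×10⁻⁵ × sin 64° = 1.31×10⁻⁴ s⁻¹
Geostrophic balance rearranged: |∂P/∂n| = f ρ V_g
|∂P/∂n| = 1.31×10⁻⁴ × 1.08 × 12.0 = 1.70×10⁻³ Pa/m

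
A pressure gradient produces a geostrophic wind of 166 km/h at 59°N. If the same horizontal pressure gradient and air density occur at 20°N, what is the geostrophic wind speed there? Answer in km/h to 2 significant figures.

420 km/h

With the same pressure gradient and density, V_g ∝ 1/f ∝ 1/sin φ.
V₂ = V₁ · sin φ₁ / sin φ₂ = 166 × sin 59° / sin 20°
V₂ = 166 × 0.8572/0.3420 = 420 km/h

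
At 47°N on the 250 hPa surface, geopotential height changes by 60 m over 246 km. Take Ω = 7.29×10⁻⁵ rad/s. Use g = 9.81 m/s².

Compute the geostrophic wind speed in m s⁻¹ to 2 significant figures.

22 m s⁻¹

Coriolis parameter at 47°N:
f = 2Ω sin φ = 2 × 7.29×10⁻⁵ × sin 47° = 1.07×10⁻⁴ s⁻¹
Height gradient: |∂Z/∂n| = 60 m / 246000 m = 2.44×10⁻⁴
On a pressure surface, geostrophic balance gives V_g = (g/f)|∂Z/∂n|:
V_g = 9.81 × 2.44×10⁻⁴ / 1.07×10⁻⁴ = 22.4 m/s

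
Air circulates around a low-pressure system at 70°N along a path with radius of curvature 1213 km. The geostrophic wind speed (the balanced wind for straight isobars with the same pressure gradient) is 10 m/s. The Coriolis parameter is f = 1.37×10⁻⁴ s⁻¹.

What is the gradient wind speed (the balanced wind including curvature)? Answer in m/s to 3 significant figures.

Around a low, centrifugal force acts outward with Coriolis, so pressure-gradient force balances both:
(1/ρ)|∂P/∂n| = fV + V²/R  →  V² + fR·V − fR·V_g = 0
With fR = 1.37×10⁻⁴ × 1213×10³ m = 166 m/s:
V = [−fR + √((fR)² + 4 fR V_g)]/2 = [−166 + √(166² + 4×166×10)]/2 = 9.46 m/s
Subgeostrophic (V < V_g = 10 m/s), as expected around a low.

9.46 m/s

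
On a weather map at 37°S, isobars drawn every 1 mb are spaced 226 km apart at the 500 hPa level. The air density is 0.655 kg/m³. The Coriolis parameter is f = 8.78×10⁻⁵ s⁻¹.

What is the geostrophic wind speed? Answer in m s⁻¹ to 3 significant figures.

7.69 m s⁻¹

Pressure gradient: |∂P/∂n| = 100 Pa / 226000 m = 4.42×10⁻⁴ Pa/m
Geostrophic balance (pressure-gradient force = Coriolis force):
V_g = (1/(fρ)) |∂P/∂n| = 4.42×10⁻⁴ / (8.78×10⁻⁵ × 0.655) = 7.69 m/s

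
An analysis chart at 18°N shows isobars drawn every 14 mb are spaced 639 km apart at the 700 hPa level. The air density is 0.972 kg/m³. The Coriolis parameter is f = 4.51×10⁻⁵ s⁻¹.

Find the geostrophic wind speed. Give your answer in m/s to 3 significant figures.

50.0 m/s

Pressure gradient: |∂P/∂n| = 1400 Pa / 639000 m = 2.19×10⁻³ Pa/m
Geostrophic balance (pressure-gradient force = Coriolis force):
V_g = (1/(fρ)) |∂P/∂n| = 2.19×10⁻³ / (4.51×10⁻⁵ × 0.972) = 50.0 m/s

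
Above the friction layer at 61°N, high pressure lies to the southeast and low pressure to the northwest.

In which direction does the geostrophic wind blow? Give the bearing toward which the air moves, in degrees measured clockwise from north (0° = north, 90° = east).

The pressure-gradient force points toward the northwest (bearing 315°).
Geostrophic balance: in the Northern Hemisphere the Coriolis force deflects motion to the right, so the geostrophic wind blows 90° to the right of the pressure-gradient force (low pressure on the left).
Rotating 315° by 90° clockwise gives 045° — the wind blows toward the northeast.

045°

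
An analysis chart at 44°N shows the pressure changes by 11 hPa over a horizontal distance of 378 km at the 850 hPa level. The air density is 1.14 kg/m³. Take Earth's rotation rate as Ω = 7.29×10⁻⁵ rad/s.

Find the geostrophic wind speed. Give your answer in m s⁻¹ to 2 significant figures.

Coriolis parameter at 44°N:
f = 2Ω sin φ = 2 × 7.29×10⁻⁵ × sin 44° = 1.01×10⁻⁴ s⁻¹
Pressure gradient: |∂P/∂n| = 1100 Pa / 378000 m = 2.91×10⁻³ Pa/m
Geostrophic balance (pressure-gradient force = Coriolis force):
V_g = (1/(fρ)) |∂P/∂n| = 2.91×10⁻³ / (1.01×10⁻⁴ × 1.14) = 25.2 m/s

25 m s⁻¹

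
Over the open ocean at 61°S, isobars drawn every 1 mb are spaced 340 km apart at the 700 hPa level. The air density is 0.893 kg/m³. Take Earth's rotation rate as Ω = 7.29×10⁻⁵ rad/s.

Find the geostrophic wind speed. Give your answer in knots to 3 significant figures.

5.02 knots

Coriolis parameter at 61°S:
f = 2Ω sin φ = 2 × 7.29×10⁻⁵ × sin 61° = 1.28×10⁻⁴ s⁻¹
Pressure gradient: |∂P/∂n| = 100 Pa / 340000 m = 2.94×10⁻⁴ Pa/m
Geostrophic balance (pressure-gradient force = Coriolis force):
V_g = (1/(fρ)) |∂P/∂n| = 2.94×10⁻⁴ / (1.28×10⁻⁴ × 0.893) = 2.58 m/s
Converting: 2.58 m/s × 1.944 = 5.02 knots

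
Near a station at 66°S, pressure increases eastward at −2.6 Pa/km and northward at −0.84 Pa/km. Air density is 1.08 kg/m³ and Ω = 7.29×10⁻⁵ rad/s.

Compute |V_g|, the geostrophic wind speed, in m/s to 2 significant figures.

19 m/s

Coriolis parameter at 66°S:
f = 2Ω sin φ = 2 × 7.29×10⁻⁵ × sin 66° = 1.33×10⁻⁴ s⁻¹
In the Southern Hemisphere f is negative: f = −1.33×10⁻⁴ s⁻¹.
Component geostrophic relations (x east, y north):
u_g = −(1/(fρ)) ∂P/∂y,  v_g = (1/(fρ)) ∂P/∂x
u_g = −(−0.84×10⁻³)/(−1.33×10⁻⁴ × 1.08) = −5.84 m/s;  v_g = (−2.6×10⁻³)/(−1.33×10⁻⁴ × 1.08) = 18.1 m/s
|V_g| = √(u_g² + v_g²) = 19.0 m/s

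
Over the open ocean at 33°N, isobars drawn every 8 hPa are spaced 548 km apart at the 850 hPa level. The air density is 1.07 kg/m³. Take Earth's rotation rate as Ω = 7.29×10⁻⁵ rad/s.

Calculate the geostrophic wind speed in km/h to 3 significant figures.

61.9 km/h

Coriolis parameter at 33°N:
f = 2Ω sin φ = 2 × 7.29×10⁻⁵ × sin 33° = 7.94×10⁻⁵ s⁻¹
Pressure gradient: |∂P/∂n| = 800 Pa / 548000 m = 1.46×10⁻³ Pa/m
Geostrophic balance (pressure-gradient force = Coriolis force):
V_g = (1/(fρ)) |∂P/∂n| = 1.46×10⁻³ / (7.94×10⁻⁵ × 1.07) = 17.2 m/s
Converting: 17.2 m/s × 3.6 = 61.9 km/h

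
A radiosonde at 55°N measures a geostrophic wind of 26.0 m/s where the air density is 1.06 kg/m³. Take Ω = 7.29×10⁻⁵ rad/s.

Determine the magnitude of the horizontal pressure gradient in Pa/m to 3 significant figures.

3.29×10⁻³ Pa/m

Coriolis parameter at 55°N:
f = 2Ω sin φ = 2 × 7.29×10⁻⁵ × sin 55° = 1.19×10⁻⁴ s⁻¹
Geostrophic balance rearranged: |∂P/∂n| = f ρ V_g
|∂P/∂n| = 1.19×10⁻⁴ × 1.06 × 26.0 = 3.29×10⁻³ Pa/m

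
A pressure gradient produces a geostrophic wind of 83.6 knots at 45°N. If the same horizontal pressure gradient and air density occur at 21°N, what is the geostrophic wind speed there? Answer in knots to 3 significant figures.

165 knots

With the same pressure gradient and density, V_g ∝ 1/f ∝ 1/sin φ.
V₂ = V₁ · sin φ₁ / sin φ₂ = 83.6 × sin 45° / sin 21°
V₂ = 83.6 × 0.7071/0.3584 = 165 knots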